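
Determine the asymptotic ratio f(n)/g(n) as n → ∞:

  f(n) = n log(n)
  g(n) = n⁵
0

Since n log(n) (O(n log n)) grows slower than n⁵ (O(n⁵)),
the ratio f(n)/g(n) → 0 as n → ∞.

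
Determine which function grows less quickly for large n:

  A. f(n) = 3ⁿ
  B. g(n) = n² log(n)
B

f(n) = 3ⁿ is O(3ⁿ), while g(n) = n² log(n) is O(n² log n).
Since O(n² log n) grows slower than O(3ⁿ), g(n) is dominated.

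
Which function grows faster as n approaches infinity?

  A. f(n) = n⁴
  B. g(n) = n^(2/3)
A

f(n) = n⁴ is O(n⁴), while g(n) = n^(2/3) is O(n^(2/3)).
Since O(n⁴) grows faster than O(n^(2/3)), f(n) dominates.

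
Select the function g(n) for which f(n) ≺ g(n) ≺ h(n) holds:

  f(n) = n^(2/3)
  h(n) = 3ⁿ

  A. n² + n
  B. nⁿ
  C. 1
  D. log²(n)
A

We need g(n) with n^(2/3) = o(g(n)) and g(n) = o(3ⁿ), i.e. O(n^(2/3)) ≺ g ≺ O(3ⁿ).
Check each option:
  A. n² + n — O(n²) is strictly between O(n^(2/3)) and O(3ⁿ) ✓
  B. nⁿ — O(nⁿ) does not grow strictly slower than h(n)
  C. 1 — O(1) does not grow strictly faster than f(n)
  D. log²(n) — O(log² n) does not grow strictly faster than f(n)

Only option A (n² + n) lies strictly between.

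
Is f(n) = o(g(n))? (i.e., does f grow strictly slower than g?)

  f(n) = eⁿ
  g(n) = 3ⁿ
True

f(n) = eⁿ is O(eⁿ), and g(n) = 3ⁿ is O(3ⁿ).
Since O(eⁿ) grows strictly slower than O(3ⁿ), f(n) = o(g(n)) is true.
This means lim(n→∞) f(n)/g(n) = 0.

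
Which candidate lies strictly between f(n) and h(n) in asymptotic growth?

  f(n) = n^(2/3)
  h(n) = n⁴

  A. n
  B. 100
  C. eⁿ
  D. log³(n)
A

We need g(n) with n^(2/3) = o(g(n)) and g(n) = o(n⁴), i.e. O(n^(2/3)) ≺ g ≺ O(n⁴).
Check each option:
  A. n — O(n) is strictly between O(n^(2/3)) and O(n⁴) ✓
  B. 100 — O(1) does not grow strictly faster than f(n)
  C. eⁿ — O(eⁿ) does not grow strictly slower than h(n)
  D. log³(n) — O(log³ n) does not grow strictly faster than f(n)

Only option A (n) lies strictly between.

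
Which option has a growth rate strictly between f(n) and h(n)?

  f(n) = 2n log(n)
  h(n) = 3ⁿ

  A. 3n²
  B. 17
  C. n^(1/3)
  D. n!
A

We need g(n) with 2n log(n) = o(g(n)) and g(n) = o(3ⁿ), i.e. O(n log n) ≺ g ≺ O(3ⁿ).
Check each option:
  A. 3n² — O(n²) is strictly between O(n log n) and O(3ⁿ) ✓
  B. 17 — O(1) does not grow strictly faster than f(n)
  C. n^(1/3) — O(n^(1/3)) does not grow strictly faster than f(n)
  D. n! — O(n!) does not grow strictly slower than h(n)

Only option A (3n²) lies strictly between.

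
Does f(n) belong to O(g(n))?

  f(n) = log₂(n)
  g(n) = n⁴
True

f(n) = log₂(n) is O(log n), and g(n) = n⁴ is O(n⁴).
Since O(log n) ⊆ O(n⁴) (f grows no faster than g), f(n) = O(g(n)) is true.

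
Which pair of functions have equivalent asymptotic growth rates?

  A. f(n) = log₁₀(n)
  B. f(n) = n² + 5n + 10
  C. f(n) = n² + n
B and C

Examining each function:
  A. log₁₀(n) is O(log n)
  B. n² + 5n + 10 is O(n²)
  C. n² + n is O(n²)

Functions B and C both have the same complexity class.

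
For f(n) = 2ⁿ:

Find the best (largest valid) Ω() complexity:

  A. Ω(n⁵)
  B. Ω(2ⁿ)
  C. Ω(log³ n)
B

f(n) = 2ⁿ is Ω(2ⁿ).
All listed options are valid Big-Ω bounds (lower bounds),
but Ω(2ⁿ) is the tightest (largest valid bound).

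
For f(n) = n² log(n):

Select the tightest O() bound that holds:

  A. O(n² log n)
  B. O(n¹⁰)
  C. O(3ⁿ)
A

f(n) = n² log(n) is O(n² log n).
All listed options are valid Big-O bounds (upper bounds),
but O(n² log n) is the tightest (smallest valid bound).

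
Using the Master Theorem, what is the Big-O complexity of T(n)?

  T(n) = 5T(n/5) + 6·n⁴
Θ(n⁴)

Master Theorem: a = 5, b = 5, f(n) = 6·n⁴.
Compute the critical exponent d = log₅(5) = 1.
Compare f(n) = Θ(n⁴) against n^d:
  k = 4 > d = 1, so f(n) = Ω(n^(d+ε)) — Case 3.
  Regularity: a·(n/b)^4/n^4 = a/b^4 = 5/625 < 1 ✓.
  The top-level work dominates: T(n) = Θ(f(n)) = Θ(n⁴).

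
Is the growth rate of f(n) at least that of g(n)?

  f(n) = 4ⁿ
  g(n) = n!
False

f(n) = 4ⁿ is O(4ⁿ), and g(n) = n! is O(n!).
Since O(4ⁿ) grows slower than O(n!), f(n) = Ω(g(n)) is false.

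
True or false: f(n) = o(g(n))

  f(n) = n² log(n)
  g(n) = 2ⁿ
True

f(n) = n² log(n) is O(n² log n), and g(n) = 2ⁿ is O(2ⁿ).
Since O(n² log n) grows strictly slower than O(2ⁿ), f(n) = o(g(n)) is true.
This means lim(n→∞) f(n)/g(n) = 0.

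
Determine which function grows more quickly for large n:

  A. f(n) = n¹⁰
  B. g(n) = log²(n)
A

f(n) = n¹⁰ is O(n¹⁰), while g(n) = log²(n) is O(log² n).
Since O(n¹⁰) grows faster than O(log² n), f(n) dominates.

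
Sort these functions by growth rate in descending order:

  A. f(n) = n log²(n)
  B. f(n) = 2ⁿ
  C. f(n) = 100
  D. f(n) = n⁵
B > D > A > C

Comparing growth rates:
B = 2ⁿ is O(2ⁿ)
D = n⁵ is O(n⁵)
A = n log²(n) is O(n log² n)
C = 100 is O(1)

Therefore, the order from fastest to slowest is: B > D > A > C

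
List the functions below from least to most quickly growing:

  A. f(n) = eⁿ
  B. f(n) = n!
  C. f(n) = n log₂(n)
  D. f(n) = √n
D < C < A < B

Comparing growth rates:
D = √n is O(√n)
C = n log₂(n) is O(n log n)
A = eⁿ is O(eⁿ)
B = n! is O(n!)

Therefore, the order from slowest to fastest is: D < C < A < B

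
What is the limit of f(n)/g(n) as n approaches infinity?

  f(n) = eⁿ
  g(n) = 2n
∞

Since eⁿ (O(eⁿ)) grows faster than 2n (O(n)),
the ratio f(n)/g(n) → ∞ as n → ∞.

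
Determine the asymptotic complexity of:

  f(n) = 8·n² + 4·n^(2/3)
O(n²)

The dominant term in 8·n² + 4·n^(2/3) is 8·n², which is Θ(n²).
Lower-order terms (4·n^(2/3)) are asymptotically negligible.
Constants are absorbed, so the tightest bound is O(n²).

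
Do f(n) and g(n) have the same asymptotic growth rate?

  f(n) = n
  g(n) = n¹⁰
False

f(n) = n is O(n), and g(n) = n¹⁰ is O(n¹⁰).
Since they have different growth rates, f(n) = Θ(g(n)) is false.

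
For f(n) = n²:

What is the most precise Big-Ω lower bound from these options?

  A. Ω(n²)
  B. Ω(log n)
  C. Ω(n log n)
A

f(n) = n² is Ω(n²).
All listed options are valid Big-Ω bounds (lower bounds),
but Ω(n²) is the tightest (largest valid bound).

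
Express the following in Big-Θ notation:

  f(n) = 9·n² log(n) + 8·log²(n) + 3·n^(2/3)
Θ(n² log n)

Order the terms by growth rate: 8·log²(n) ≺ 3·n^(2/3) ≺ 9·n² log(n).
The fastest-growing term 9·n² log(n) dominates as n → ∞; dropping its constant factor gives Θ(n² log n).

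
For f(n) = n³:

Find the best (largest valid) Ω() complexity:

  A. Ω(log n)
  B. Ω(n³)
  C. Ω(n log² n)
B

f(n) = n³ is Ω(n³).
All listed options are valid Big-Ω bounds (lower bounds),
but Ω(n³) is the tightest (largest valid bound).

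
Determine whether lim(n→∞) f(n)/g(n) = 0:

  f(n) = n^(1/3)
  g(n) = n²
True

f(n) = n^(1/3) is O(n^(1/3)), and g(n) = n² is O(n²).
Since O(n^(1/3)) grows strictly slower than O(n²), f(n) = o(g(n)) is true.
This means lim(n→∞) f(n)/g(n) = 0.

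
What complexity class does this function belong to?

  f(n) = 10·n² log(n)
O(n² log n)

The dominant term in 10·n² log(n) is 10·n² log(n), which is Θ(n² log n).
Constants are absorbed, so the tightest bound is O(n² log n).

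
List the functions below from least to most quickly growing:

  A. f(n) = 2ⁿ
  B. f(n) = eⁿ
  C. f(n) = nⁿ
A < B < C

Comparing growth rates:
A = 2ⁿ is O(2ⁿ)
B = eⁿ is O(eⁿ)
C = nⁿ is O(nⁿ)

Therefore, the order from slowest to fastest is: A < B < C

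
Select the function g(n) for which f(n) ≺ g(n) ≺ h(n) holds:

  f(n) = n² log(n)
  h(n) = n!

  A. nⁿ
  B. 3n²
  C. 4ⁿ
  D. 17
C

We need g(n) with n² log(n) = o(g(n)) and g(n) = o(n!), i.e. O(n² log n) ≺ g ≺ O(n!).
Check each option:
  A. nⁿ — O(nⁿ) does not grow strictly slower than h(n)
  B. 3n² — O(n²) does not grow strictly faster than f(n)
  C. 4ⁿ — O(4ⁿ) is strictly between O(n² log n) and O(n!) ✓
  D. 17 — O(1) does not grow strictly faster than f(n)

Only option C (4ⁿ) lies strictly between.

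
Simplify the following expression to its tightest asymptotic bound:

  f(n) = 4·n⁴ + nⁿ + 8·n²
Θ(nⁿ)

Order the terms by growth rate: 8·n² ≺ 4·n⁴ ≺ nⁿ.
The fastest-growing term nⁿ dominates as n → ∞; dropping its constant factor gives Θ(nⁿ).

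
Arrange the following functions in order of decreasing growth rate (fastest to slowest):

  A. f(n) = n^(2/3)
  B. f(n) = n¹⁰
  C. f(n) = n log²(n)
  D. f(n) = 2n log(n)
B > C > D > A

Comparing growth rates:
B = n¹⁰ is O(n¹⁰)
C = n log²(n) is O(n log² n)
D = 2n log(n) is O(n log n)
A = n^(2/3) is O(n^(2/3))

Therefore, the order from fastest to slowest is: B > C > D > A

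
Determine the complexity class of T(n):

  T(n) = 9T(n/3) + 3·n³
Θ(n³)

Master Theorem: a = 9, b = 3, f(n) = 3·n³.
Compute the critical exponent d = log₃(9) = 2.
Compare f(n) = Θ(n³) against n^d:
  k = 3 > d = 2, so f(n) = Ω(n^(d+ε)) — Case 3.
  Regularity: a·(n/b)^3/n^3 = a/b^3 = 9/27 < 1 ✓.
  The top-level work dominates: T(n) = Θ(f(n)) = Θ(n³).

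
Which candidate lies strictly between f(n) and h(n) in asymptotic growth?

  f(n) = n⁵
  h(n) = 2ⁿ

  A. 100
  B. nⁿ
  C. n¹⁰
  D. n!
C

We need g(n) with n⁵ = o(g(n)) and g(n) = o(2ⁿ), i.e. O(n⁵) ≺ g ≺ O(2ⁿ).
Check each option:
  A. 100 — O(1) does not grow strictly faster than f(n)
  B. nⁿ — O(nⁿ) does not grow strictly slower than h(n)
  C. n¹⁰ — O(n¹⁰) is strictly between O(n⁵) and O(2ⁿ) ✓
  D. n! — O(n!) does not grow strictly slower than h(n)

Only option C (n¹⁰) lies strictly between.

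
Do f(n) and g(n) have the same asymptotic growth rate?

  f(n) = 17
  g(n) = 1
True

f(n) = 17 and g(n) = 1 are both O(1).
Since they have the same asymptotic growth rate, f(n) = Θ(g(n)) is true.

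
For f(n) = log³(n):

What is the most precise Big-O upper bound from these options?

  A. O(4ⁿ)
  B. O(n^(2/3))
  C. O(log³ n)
C

f(n) = log³(n) is O(log³ n).
All listed options are valid Big-O bounds (upper bounds),
but O(log³ n) is the tightest (smallest valid bound).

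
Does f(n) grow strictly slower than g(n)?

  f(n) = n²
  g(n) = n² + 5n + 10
False

f(n) = n² is O(n²), and g(n) = n² + 5n + 10 is O(n²).
Since they have the same growth rate, f(n) = o(g(n)) is false.
(f = o(g) requires f to grow strictly slower, not equal.)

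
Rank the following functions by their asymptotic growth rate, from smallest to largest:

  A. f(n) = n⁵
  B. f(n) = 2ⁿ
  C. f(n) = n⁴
C < A < B

Comparing growth rates:
C = n⁴ is O(n⁴)
A = n⁵ is O(n⁵)
B = 2ⁿ is O(2ⁿ)

Therefore, the order from slowest to fastest is: C < A < B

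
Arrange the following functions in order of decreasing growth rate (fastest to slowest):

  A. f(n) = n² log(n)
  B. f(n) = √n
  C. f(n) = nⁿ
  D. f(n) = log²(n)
C > A > B > D

Comparing growth rates:
C = nⁿ is O(nⁿ)
A = n² log(n) is O(n² log n)
B = √n is O(√n)
D = log²(n) is O(log² n)

Therefore, the order from fastest to slowest is: C > A > B > D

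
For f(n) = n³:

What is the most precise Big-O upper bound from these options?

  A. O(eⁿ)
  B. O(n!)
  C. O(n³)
C

f(n) = n³ is O(n³).
All listed options are valid Big-O bounds (upper bounds),
but O(n³) is the tightest (smallest valid bound).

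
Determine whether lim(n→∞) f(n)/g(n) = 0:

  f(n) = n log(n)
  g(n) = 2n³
True

f(n) = n log(n) is O(n log n), and g(n) = 2n³ is O(n³).
Since O(n log n) grows strictly slower than O(n³), f(n) = o(g(n)) is true.
This means lim(n→∞) f(n)/g(n) = 0.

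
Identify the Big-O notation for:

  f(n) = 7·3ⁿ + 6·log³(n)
O(3ⁿ)

The dominant term in 7·3ⁿ + 6·log³(n) is 7·3ⁿ, which is Θ(3ⁿ).
Lower-order terms (6·log³(n)) are asymptotically negligible.
Constants are absorbed, so the tightest bound is O(3ⁿ).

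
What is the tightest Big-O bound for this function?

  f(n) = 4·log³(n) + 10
O(log³ n)

The dominant term in 4·log³(n) + 10 is 4·log³(n), which is Θ(log³ n).
Lower-order terms (10) are asymptotically negligible.
Constants are absorbed, so the tightest bound is O(log³ n).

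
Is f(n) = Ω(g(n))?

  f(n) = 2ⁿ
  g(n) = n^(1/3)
True

f(n) = 2ⁿ is O(2ⁿ), and g(n) = n^(1/3) is O(n^(1/3)).
Since O(2ⁿ) grows at least as fast as O(n^(1/3)), f(n) = Ω(g(n)) is true.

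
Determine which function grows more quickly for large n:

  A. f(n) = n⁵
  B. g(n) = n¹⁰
B

f(n) = n⁵ is O(n⁵), while g(n) = n¹⁰ is O(n¹⁰).
Since O(n¹⁰) grows faster than O(n⁵), g(n) dominates.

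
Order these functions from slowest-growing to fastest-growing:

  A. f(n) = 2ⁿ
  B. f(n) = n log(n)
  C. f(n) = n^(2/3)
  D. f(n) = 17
D < C < B < A

Comparing growth rates:
D = 17 is O(1)
C = n^(2/3) is O(n^(2/3))
B = n log(n) is O(n log n)
A = 2ⁿ is O(2ⁿ)

Therefore, the order from slowest to fastest is: D < C < B < A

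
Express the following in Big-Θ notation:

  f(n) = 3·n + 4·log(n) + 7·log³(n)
Θ(n)

Order the terms by growth rate: 4·log(n) ≺ 7·log³(n) ≺ 3·n.
The fastest-growing term 3·n dominates as n → ∞; dropping its constant factor gives Θ(n).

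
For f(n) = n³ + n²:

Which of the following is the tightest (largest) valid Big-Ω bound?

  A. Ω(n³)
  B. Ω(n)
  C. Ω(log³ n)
A

f(n) = n³ + n² is Ω(n³).
All listed options are valid Big-Ω bounds (lower bounds),
but Ω(n³) is the tightest (largest valid bound).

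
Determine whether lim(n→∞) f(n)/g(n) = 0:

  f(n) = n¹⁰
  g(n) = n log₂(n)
False

f(n) = n¹⁰ is O(n¹⁰), and g(n) = n log₂(n) is O(n log n).
Since O(n¹⁰) grows faster than or equal to O(n log n), f(n) = o(g(n)) is false.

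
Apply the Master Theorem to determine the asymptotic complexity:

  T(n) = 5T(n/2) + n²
Θ(n^log₂(5))

Master Theorem: a = 5, b = 2, f(n) = n².
Compute the critical exponent d = log₂(5) = 2.322.
Compare f(n) = Θ(n²) against n^d:
  k = 2 < d = 2.322, so f(n) = O(n^(d-ε)) — Case 1.
  The recursion cost dominates: T(n) = Θ(n^d) = Θ(n^log₂(5)).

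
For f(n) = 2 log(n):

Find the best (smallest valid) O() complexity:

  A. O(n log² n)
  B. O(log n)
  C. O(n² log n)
B

f(n) = 2 log(n) is O(log n).
All listed options are valid Big-O bounds (upper bounds),
but O(log n) is the tightest (smallest valid bound).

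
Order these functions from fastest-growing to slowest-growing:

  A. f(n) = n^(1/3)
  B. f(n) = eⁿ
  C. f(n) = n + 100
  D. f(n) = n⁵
B > D > C > A

Comparing growth rates:
B = eⁿ is O(eⁿ)
D = n⁵ is O(n⁵)
C = n + 100 is O(n)
A = n^(1/3) is O(n^(1/3))

Therefore, the order from fastest to slowest is: B > D > C > A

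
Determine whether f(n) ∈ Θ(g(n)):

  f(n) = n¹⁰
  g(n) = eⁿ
False

f(n) = n¹⁰ is O(n¹⁰), and g(n) = eⁿ is O(eⁿ).
Since they have different growth rates, f(n) = Θ(g(n)) is false.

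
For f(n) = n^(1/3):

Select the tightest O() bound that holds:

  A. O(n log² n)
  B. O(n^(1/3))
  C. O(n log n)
B

f(n) = n^(1/3) is O(n^(1/3)).
All listed options are valid Big-O bounds (upper bounds),
but O(n^(1/3)) is the tightest (smallest valid bound).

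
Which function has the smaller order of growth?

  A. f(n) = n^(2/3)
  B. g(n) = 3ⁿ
A

f(n) = n^(2/3) is O(n^(2/3)), while g(n) = 3ⁿ is O(3ⁿ).
Since O(n^(2/3)) grows slower than O(3ⁿ), f(n) is dominated.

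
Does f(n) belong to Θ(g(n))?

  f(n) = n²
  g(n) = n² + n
True

f(n) = n² and g(n) = n² + n are both O(n²).
Since they have the same asymptotic growth rate, f(n) = Θ(g(n)) is true.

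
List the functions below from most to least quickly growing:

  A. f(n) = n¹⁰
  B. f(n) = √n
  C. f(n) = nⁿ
C > A > B

Comparing growth rates:
C = nⁿ is O(nⁿ)
A = n¹⁰ is O(n¹⁰)
B = √n is O(√n)

Therefore, the order from fastest to slowest is: C > A > B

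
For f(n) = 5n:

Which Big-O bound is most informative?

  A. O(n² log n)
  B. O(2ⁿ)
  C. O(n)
C

f(n) = 5n is O(n).
All listed options are valid Big-O bounds (upper bounds),
but O(n) is the tightest (smallest valid bound).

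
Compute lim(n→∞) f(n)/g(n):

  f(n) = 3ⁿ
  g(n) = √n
∞

Since 3ⁿ (O(3ⁿ)) grows faster than √n (O(√n)),
the ratio f(n)/g(n) → ∞ as n → ∞.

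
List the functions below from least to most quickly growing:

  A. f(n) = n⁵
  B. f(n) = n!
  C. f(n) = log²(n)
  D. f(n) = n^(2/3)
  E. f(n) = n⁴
C < D < E < A < B

Comparing growth rates:
C = log²(n) is O(log² n)
D = n^(2/3) is O(n^(2/3))
E = n⁴ is O(n⁴)
A = n⁵ is O(n⁵)
B = n! is O(n!)

Therefore, the order from slowest to fastest is: C < D < E < A < B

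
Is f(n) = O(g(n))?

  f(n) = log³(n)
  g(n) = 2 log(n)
False

f(n) = log³(n) is O(log³ n), and g(n) = 2 log(n) is O(log n).
Since O(log³ n) grows faster than O(log n), f(n) = O(g(n)) is false.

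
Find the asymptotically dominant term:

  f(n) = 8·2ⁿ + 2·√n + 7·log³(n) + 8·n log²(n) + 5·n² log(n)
8·2ⁿ

Looking at each term:
  - 8·2ⁿ is O(2ⁿ)
  - 2·√n is O(√n)
  - 7·log³(n) is O(log³ n)
  - 8·n log²(n) is O(n log² n)
  - 5·n² log(n) is O(n² log n)

The term 8·2ⁿ (O(2ⁿ)) grows fastest and dominates all others.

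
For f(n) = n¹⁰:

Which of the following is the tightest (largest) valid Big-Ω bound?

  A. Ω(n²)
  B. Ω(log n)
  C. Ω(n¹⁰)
C

f(n) = n¹⁰ is Ω(n¹⁰).
All listed options are valid Big-Ω bounds (lower bounds),
but Ω(n¹⁰) is the tightest (largest valid bound).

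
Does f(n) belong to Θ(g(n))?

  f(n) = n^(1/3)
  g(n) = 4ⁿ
False

f(n) = n^(1/3) is O(n^(1/3)), and g(n) = 4ⁿ is O(4ⁿ).
Since they have different growth rates, f(n) = Θ(g(n)) is false.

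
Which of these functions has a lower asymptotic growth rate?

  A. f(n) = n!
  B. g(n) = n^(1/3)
B

f(n) = n! is O(n!), while g(n) = n^(1/3) is O(n^(1/3)).
Since O(n^(1/3)) grows slower than O(n!), g(n) is dominated.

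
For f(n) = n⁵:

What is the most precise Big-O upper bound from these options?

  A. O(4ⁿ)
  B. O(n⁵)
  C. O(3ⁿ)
B

f(n) = n⁵ is O(n⁵).
All listed options are valid Big-O bounds (upper bounds),
but O(n⁵) is the tightest (smallest valid bound).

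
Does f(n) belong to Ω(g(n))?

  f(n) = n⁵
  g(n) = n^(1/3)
True

f(n) = n⁵ is O(n⁵), and g(n) = n^(1/3) is O(n^(1/3)).
Since O(n⁵) grows at least as fast as O(n^(1/3)), f(n) = Ω(g(n)) is true.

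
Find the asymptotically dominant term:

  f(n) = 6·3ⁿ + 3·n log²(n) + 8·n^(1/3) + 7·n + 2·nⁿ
2·nⁿ

Looking at each term:
  - 6·3ⁿ is O(3ⁿ)
  - 3·n log²(n) is O(n log² n)
  - 8·n^(1/3) is O(n^(1/3))
  - 7·n is O(n)
  - 2·nⁿ is O(nⁿ)

The term 2·nⁿ (O(nⁿ)) grows fastest and dominates all others.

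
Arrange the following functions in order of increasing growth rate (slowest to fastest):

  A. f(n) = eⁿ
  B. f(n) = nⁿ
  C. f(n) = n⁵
C < A < B

Comparing growth rates:
C = n⁵ is O(n⁵)
A = eⁿ is O(eⁿ)
B = nⁿ is O(nⁿ)

Therefore, the order from slowest to fastest is: C < A < B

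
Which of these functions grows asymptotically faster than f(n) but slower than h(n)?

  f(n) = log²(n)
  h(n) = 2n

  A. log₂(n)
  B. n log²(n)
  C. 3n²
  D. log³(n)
D

We need g(n) with log²(n) = o(g(n)) and g(n) = o(2n), i.e. O(log² n) ≺ g ≺ O(n).
Check each option:
  A. log₂(n) — O(log n) does not grow strictly faster than f(n)
  B. n log²(n) — O(n log² n) does not grow strictly slower than h(n)
  C. 3n² — O(n²) does not grow strictly slower than h(n)
  D. log³(n) — O(log³ n) is strictly between O(log² n) and O(n) ✓

Only option D (log³(n)) lies strictly between.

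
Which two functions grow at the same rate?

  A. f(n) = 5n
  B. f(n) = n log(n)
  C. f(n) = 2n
A and C

Examining each function:
  A. 5n is O(n)
  B. n log(n) is O(n log n)
  C. 2n is O(n)

Functions A and C both have the same complexity class.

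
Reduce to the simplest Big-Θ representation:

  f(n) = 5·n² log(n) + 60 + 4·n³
Θ(n³)

Order the terms by growth rate: 60 ≺ 5·n² log(n) ≺ 4·n³.
The fastest-growing term 4·n³ dominates as n → ∞; dropping its constant factor gives Θ(n³).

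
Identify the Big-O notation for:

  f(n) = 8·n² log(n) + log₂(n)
O(n² log n)

The dominant term in 8·n² log(n) + log₂(n) is 8·n² log(n), which is Θ(n² log n).
Lower-order terms (log₂(n)) are asymptotically negligible.
Constants are absorbed, so the tightest bound is O(n² log n).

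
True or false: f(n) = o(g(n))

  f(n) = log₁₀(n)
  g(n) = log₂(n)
False

f(n) = log₁₀(n) is O(log n), and g(n) = log₂(n) is O(log n).
Since they have the same growth rate, f(n) = o(g(n)) is false.
(f = o(g) requires f to grow strictly slower, not equal.)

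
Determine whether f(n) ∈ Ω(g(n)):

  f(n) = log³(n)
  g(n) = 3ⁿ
False

f(n) = log³(n) is O(log³ n), and g(n) = 3ⁿ is O(3ⁿ).
Since O(log³ n) grows slower than O(3ⁿ), f(n) = Ω(g(n)) is false.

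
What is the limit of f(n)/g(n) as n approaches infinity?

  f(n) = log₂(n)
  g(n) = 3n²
0

Since log₂(n) (O(log n)) grows slower than 3n² (O(n²)),
the ratio f(n)/g(n) → 0 as n → ∞.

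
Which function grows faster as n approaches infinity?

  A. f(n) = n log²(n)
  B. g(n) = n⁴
B

f(n) = n log²(n) is O(n log² n), while g(n) = n⁴ is O(n⁴).
Since O(n⁴) grows faster than O(n log² n), g(n) dominates.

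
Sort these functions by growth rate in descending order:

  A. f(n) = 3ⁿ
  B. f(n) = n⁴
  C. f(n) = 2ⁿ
A > C > B

Comparing growth rates:
A = 3ⁿ is O(3ⁿ)
C = 2ⁿ is O(2ⁿ)
B = n⁴ is O(n⁴)

Therefore, the order from fastest to slowest is: A > C > B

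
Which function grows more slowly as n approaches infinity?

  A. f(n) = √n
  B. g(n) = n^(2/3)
A

f(n) = √n is O(√n), while g(n) = n^(2/3) is O(n^(2/3)).
Since O(√n) grows slower than O(n^(2/3)), f(n) is dominated.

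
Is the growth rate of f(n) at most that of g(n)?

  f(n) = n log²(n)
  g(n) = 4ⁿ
True

f(n) = n log²(n) is O(n log² n), and g(n) = 4ⁿ is O(4ⁿ).
Since O(n log² n) ⊆ O(4ⁿ) (f grows no faster than g), f(n) = O(g(n)) is true.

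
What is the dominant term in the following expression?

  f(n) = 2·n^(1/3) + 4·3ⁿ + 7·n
4·3ⁿ

Looking at each term:
  - 2·n^(1/3) is O(n^(1/3))
  - 4·3ⁿ is O(3ⁿ)
  - 7·n is O(n)

The term 4·3ⁿ (O(3ⁿ)) grows fastest and dominates all others.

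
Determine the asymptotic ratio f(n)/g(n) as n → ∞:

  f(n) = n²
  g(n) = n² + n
1

Since n² and n² + n have the same growth rate (O(n²)),
the ratio converges to a constant: 1.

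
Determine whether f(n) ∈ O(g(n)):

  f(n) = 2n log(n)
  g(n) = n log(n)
True

f(n) = 2n log(n) and g(n) = n log(n) are both O(n log n).
Big-O permits equal growth rates (f ≤ c·g for some c), so f(n) = O(g(n)) is true.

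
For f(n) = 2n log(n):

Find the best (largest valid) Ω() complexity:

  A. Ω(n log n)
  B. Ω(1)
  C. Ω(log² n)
A

f(n) = 2n log(n) is Ω(n log n).
All listed options are valid Big-Ω bounds (lower bounds),
but Ω(n log n) is the tightest (largest valid bound).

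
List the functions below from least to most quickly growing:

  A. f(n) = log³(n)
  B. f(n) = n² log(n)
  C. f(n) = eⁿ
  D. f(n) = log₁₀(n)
D < A < B < C

Comparing growth rates:
D = log₁₀(n) is O(log n)
A = log³(n) is O(log³ n)
B = n² log(n) is O(n² log n)
C = eⁿ is O(eⁿ)

Therefore, the order from slowest to fastest is: D < A < B < C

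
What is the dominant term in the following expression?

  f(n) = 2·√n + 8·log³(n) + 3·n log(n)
3·n log(n)

Looking at each term:
  - 2·√n is O(√n)
  - 8·log³(n) is O(log³ n)
  - 3·n log(n) is O(n log n)

The term 3·n log(n) (O(n log n)) grows fastest and dominates all others.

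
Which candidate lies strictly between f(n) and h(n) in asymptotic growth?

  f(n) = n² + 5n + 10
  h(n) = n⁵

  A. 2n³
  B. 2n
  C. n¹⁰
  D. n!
A

We need g(n) with n² + 5n + 10 = o(g(n)) and g(n) = o(n⁵), i.e. O(n²) ≺ g ≺ O(n⁵).
Check each option:
  A. 2n³ — O(n³) is strictly between O(n²) and O(n⁵) ✓
  B. 2n — O(n) does not grow strictly faster than f(n)
  C. n¹⁰ — O(n¹⁰) does not grow strictly slower than h(n)
  D. n! — O(n!) does not grow strictly slower than h(n)

Only option A (2n³) lies strictly between.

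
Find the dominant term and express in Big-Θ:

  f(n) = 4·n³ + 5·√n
Θ(n³)

Order the terms by growth rate: 5·√n ≺ 4·n³.
The fastest-growing term 4·n³ dominates as n → ∞; dropping its constant factor gives Θ(n³).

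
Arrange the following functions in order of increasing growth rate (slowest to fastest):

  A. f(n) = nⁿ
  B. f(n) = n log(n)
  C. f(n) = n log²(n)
B < C < A

Comparing growth rates:
B = n log(n) is O(n log n)
C = n log²(n) is O(n log² n)
A = nⁿ is O(nⁿ)

Therefore, the order from slowest to fastest is: B < C < A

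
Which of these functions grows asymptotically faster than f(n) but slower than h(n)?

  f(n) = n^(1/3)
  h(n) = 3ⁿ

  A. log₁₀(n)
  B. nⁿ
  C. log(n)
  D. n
D

We need g(n) with n^(1/3) = o(g(n)) and g(n) = o(3ⁿ), i.e. O(n^(1/3)) ≺ g ≺ O(3ⁿ).
Check each option:
  A. log₁₀(n) — O(log n) does not grow strictly faster than f(n)
  B. nⁿ — O(nⁿ) does not grow strictly slower than h(n)
  C. log(n) — O(log n) does not grow strictly faster than f(n)
  D. n — O(n) is strictly between O(n^(1/3)) and O(3ⁿ) ✓

Only option D (n) lies strictly between.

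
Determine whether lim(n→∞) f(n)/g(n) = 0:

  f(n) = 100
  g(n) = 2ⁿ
True

f(n) = 100 is O(1), and g(n) = 2ⁿ is O(2ⁿ).
Since O(1) grows strictly slower than O(2ⁿ), f(n) = o(g(n)) is true.
This means lim(n→∞) f(n)/g(n) = 0.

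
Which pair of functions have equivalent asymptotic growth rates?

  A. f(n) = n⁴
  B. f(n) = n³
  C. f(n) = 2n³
B and C

Examining each function:
  A. n⁴ is O(n⁴)
  B. n³ is O(n³)
  C. 2n³ is O(n³)

Functions B and C both have the same complexity class.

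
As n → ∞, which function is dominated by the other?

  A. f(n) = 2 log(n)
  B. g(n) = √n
A

f(n) = 2 log(n) is O(log n), while g(n) = √n is O(√n).
Since O(log n) grows slower than O(√n), f(n) is dominated.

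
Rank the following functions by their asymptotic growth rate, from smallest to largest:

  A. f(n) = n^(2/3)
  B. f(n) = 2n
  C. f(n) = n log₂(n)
A < B < C

Comparing growth rates:
A = n^(2/3) is O(n^(2/3))
B = 2n is O(n)
C = n log₂(n) is O(n log n)

Therefore, the order from slowest to fastest is: A < B < C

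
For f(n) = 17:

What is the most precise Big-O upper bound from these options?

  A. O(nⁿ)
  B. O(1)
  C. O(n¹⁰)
B

f(n) = 17 is O(1).
All listed options are valid Big-O bounds (upper bounds),
but O(1) is the tightest (smallest valid bound).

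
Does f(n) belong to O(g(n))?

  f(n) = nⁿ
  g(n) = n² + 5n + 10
False

f(n) = nⁿ is O(nⁿ), and g(n) = n² + 5n + 10 is O(n²).
Since O(nⁿ) grows faster than O(n²), f(n) = O(g(n)) is false.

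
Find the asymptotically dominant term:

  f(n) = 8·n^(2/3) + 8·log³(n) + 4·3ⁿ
4·3ⁿ

Looking at each term:
  - 8·n^(2/3) is O(n^(2/3))
  - 8·log³(n) is O(log³ n)
  - 4·3ⁿ is O(3ⁿ)

The term 4·3ⁿ (O(3ⁿ)) grows fastest and dominates all others.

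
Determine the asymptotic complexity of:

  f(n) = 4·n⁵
O(n⁵)

The dominant term in 4·n⁵ is 4·n⁵, which is Θ(n⁵).
Constants are absorbed, so the tightest bound is O(n⁵).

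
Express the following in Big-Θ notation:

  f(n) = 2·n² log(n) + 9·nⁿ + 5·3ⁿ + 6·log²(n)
Θ(nⁿ)

Order the terms by growth rate: 6·log²(n) ≺ 2·n² log(n) ≺ 5·3ⁿ ≺ 9·nⁿ.
The fastest-growing term 9·nⁿ dominates as n → ∞; dropping its constant factor gives Θ(nⁿ).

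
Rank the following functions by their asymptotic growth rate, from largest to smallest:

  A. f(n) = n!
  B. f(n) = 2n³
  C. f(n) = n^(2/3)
A > B > C

Comparing growth rates:
A = n! is O(n!)
B = 2n³ is O(n³)
C = n^(2/3) is O(n^(2/3))

Therefore, the order from fastest to slowest is: A > B > C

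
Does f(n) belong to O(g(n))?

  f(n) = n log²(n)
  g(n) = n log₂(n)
False

f(n) = n log²(n) is O(n log² n), and g(n) = n log₂(n) is O(n log n).
Since O(n log² n) grows faster than O(n log n), f(n) = O(g(n)) is false.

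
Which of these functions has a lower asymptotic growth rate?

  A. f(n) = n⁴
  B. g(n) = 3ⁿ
A

f(n) = n⁴ is O(n⁴), while g(n) = 3ⁿ is O(3ⁿ).
Since O(n⁴) grows slower than O(3ⁿ), f(n) is dominated.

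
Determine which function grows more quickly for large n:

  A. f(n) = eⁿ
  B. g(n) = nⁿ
B

f(n) = eⁿ is O(eⁿ), while g(n) = nⁿ is O(nⁿ).
Since O(nⁿ) grows faster than O(eⁿ), g(n) dominates.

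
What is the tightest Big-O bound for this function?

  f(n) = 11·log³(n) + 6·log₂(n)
O(log³ n)

The dominant term in 11·log³(n) + 6·log₂(n) is 11·log³(n), which is Θ(log³ n).
Lower-order terms (6·log₂(n)) are asymptotically negligible.
Constants are absorbed, so the tightest bound is O(log³ n).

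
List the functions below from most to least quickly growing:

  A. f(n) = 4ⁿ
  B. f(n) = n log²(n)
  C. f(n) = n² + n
A > C > B

Comparing growth rates:
A = 4ⁿ is O(4ⁿ)
C = n² + n is O(n²)
B = n log²(n) is O(n log² n)

Therefore, the order from fastest to slowest is: A > C > B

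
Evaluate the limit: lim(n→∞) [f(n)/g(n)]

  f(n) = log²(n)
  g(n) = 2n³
0

Since log²(n) (O(log² n)) grows slower than 2n³ (O(n³)),
the ratio f(n)/g(n) → 0 as n → ∞.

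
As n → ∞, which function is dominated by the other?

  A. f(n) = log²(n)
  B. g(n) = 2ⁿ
A

f(n) = log²(n) is O(log² n), while g(n) = 2ⁿ is O(2ⁿ).
Since O(log² n) grows slower than O(2ⁿ), f(n) is dominated.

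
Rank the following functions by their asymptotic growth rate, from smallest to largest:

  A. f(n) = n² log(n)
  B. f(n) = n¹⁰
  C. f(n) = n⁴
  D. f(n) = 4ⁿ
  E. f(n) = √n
E < A < C < B < D

Comparing growth rates:
E = √n is O(√n)
A = n² log(n) is O(n² log n)
C = n⁴ is O(n⁴)
B = n¹⁰ is O(n¹⁰)
D = 4ⁿ is O(4ⁿ)

Therefore, the order from slowest to fastest is: E < A < C < B < D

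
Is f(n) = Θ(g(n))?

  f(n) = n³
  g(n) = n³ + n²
True

f(n) = n³ and g(n) = n³ + n² are both O(n³).
Since they have the same asymptotic growth rate, f(n) = Θ(g(n)) is true.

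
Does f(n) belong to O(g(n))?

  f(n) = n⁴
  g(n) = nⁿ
True

f(n) = n⁴ is O(n⁴), and g(n) = nⁿ is O(nⁿ).
Since O(n⁴) ⊆ O(nⁿ) (f grows no faster than g), f(n) = O(g(n)) is true.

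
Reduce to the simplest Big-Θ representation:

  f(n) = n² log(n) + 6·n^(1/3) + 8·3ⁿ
Θ(3ⁿ)

Order the terms by growth rate: 6·n^(1/3) ≺ n² log(n) ≺ 8·3ⁿ.
The fastest-growing term 8·3ⁿ dominates as n → ∞; dropping its constant factor gives Θ(3ⁿ).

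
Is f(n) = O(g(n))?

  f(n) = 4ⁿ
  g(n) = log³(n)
False

f(n) = 4ⁿ is O(4ⁿ), and g(n) = log³(n) is O(log³ n).
Since O(4ⁿ) grows faster than O(log³ n), f(n) = O(g(n)) is false.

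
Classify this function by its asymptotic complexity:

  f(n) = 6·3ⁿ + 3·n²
O(3ⁿ)

The dominant term in 6·3ⁿ + 3·n² is 6·3ⁿ, which is Θ(3ⁿ).
Lower-order terms (3·n²) are asymptotically negligible.
Constants are absorbed, so the tightest bound is O(3ⁿ).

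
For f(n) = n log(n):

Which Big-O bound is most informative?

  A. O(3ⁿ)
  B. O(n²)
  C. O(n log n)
C

f(n) = n log(n) is O(n log n).
All listed options are valid Big-O bounds (upper bounds),
but O(n log n) is the tightest (smallest valid bound).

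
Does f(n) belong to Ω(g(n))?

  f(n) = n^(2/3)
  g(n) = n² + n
False

f(n) = n^(2/3) is O(n^(2/3)), and g(n) = n² + n is O(n²).
Since O(n^(2/3)) grows slower than O(n²), f(n) = Ω(g(n)) is false.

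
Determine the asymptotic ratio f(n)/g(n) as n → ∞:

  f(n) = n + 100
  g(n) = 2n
1/2

Since n + 100 and 2n have the same growth rate (O(n)),
the ratio converges to a constant: 1/2.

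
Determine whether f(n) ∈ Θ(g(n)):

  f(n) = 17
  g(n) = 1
True

f(n) = 17 and g(n) = 1 are both O(1).
Since they have the same asymptotic growth rate, f(n) = Θ(g(n)) is true.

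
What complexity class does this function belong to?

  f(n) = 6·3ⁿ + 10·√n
O(3ⁿ)

The dominant term in 6·3ⁿ + 10·√n is 6·3ⁿ, which is Θ(3ⁿ).
Lower-order terms (10·√n) are asymptotically negligible.
Constants are absorbed, so the tightest bound is O(3ⁿ).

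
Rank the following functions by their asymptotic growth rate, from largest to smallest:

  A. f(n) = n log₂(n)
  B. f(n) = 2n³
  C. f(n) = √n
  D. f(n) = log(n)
B > A > C > D

Comparing growth rates:
B = 2n³ is O(n³)
A = n log₂(n) is O(n log n)
C = √n is O(√n)
D = log(n) is O(log n)

Therefore, the order from fastest to slowest is: B > A > C > D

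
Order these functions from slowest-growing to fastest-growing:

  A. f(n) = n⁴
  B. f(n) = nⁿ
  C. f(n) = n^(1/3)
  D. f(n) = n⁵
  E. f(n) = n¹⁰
C < A < D < E < B

Comparing growth rates:
C = n^(1/3) is O(n^(1/3))
A = n⁴ is O(n⁴)
D = n⁵ is O(n⁵)
E = n¹⁰ is O(n¹⁰)
B = nⁿ is O(nⁿ)

Therefore, the order from slowest to fastest is: C < A < D < E < B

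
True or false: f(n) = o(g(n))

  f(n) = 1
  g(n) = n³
True

f(n) = 1 is O(1), and g(n) = n³ is O(n³).
Since O(1) grows strictly slower than O(n³), f(n) = o(g(n)) is true.
This means lim(n→∞) f(n)/g(n) = 0.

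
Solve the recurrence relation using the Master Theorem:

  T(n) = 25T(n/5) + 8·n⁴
Θ(n⁴)

Master Theorem: a = 25, b = 5, f(n) = 8·n⁴.
Compute the critical exponent d = log₅(25) = 2.
Compare f(n) = Θ(n⁴) against n^d:
  k = 4 > d = 2, so f(n) = Ω(n^(d+ε)) — Case 3.
  Regularity: a·(n/b)^4/n^4 = a/b^4 = 25/625 < 1 ✓.
  The top-level work dominates: T(n) = Θ(f(n)) = Θ(n⁴).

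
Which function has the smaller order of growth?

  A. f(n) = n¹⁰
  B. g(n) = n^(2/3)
B

f(n) = n¹⁰ is O(n¹⁰), while g(n) = n^(2/3) is O(n^(2/3)).
Since O(n^(2/3)) grows slower than O(n¹⁰), g(n) is dominated.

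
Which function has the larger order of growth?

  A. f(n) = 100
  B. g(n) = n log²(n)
B

f(n) = 100 is O(1), while g(n) = n log²(n) is O(n log² n).
Since O(n log² n) grows faster than O(1), g(n) dominates.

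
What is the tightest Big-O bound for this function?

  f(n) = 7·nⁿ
O(nⁿ)

The dominant term in 7·nⁿ is 7·nⁿ, which is Θ(nⁿ).
Constants are absorbed, so the tightest bound is O(nⁿ).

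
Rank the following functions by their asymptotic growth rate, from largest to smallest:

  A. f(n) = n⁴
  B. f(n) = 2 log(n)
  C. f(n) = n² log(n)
A > C > B

Comparing growth rates:
A = n⁴ is O(n⁴)
C = n² log(n) is O(n² log n)
B = 2 log(n) is O(log n)

Therefore, the order from fastest to slowest is: A > C > B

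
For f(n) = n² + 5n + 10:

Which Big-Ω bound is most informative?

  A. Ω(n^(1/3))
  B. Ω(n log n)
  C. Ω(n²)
C

f(n) = n² + 5n + 10 is Ω(n²).
All listed options are valid Big-Ω bounds (lower bounds),
but Ω(n²) is the tightest (largest valid bound).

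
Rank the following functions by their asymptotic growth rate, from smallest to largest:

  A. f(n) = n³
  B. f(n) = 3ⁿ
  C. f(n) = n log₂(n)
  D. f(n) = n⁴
C < A < D < B

Comparing growth rates:
C = n log₂(n) is O(n log n)
A = n³ is O(n³)
D = n⁴ is O(n⁴)
B = 3ⁿ is O(3ⁿ)

Therefore, the order from slowest to fastest is: C < A < D < B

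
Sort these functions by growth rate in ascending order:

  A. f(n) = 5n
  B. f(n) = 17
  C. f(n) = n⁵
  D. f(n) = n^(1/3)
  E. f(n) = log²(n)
B < E < D < A < C

Comparing growth rates:
B = 17 is O(1)
E = log²(n) is O(log² n)
D = n^(1/3) is O(n^(1/3))
A = 5n is O(n)
C = n⁵ is O(n⁵)

Therefore, the order from slowest to fastest is: B < E < D < A < C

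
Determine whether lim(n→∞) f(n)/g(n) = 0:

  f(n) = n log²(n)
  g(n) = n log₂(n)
False

f(n) = n log²(n) is O(n log² n), and g(n) = n log₂(n) is O(n log n).
Since O(n log² n) grows faster than or equal to O(n log n), f(n) = o(g(n)) is false.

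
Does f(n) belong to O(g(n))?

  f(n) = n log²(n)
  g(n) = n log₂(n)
False

f(n) = n log²(n) is O(n log² n), and g(n) = n log₂(n) is O(n log n).
Since O(n log² n) grows faster than O(n log n), f(n) = O(g(n)) is false.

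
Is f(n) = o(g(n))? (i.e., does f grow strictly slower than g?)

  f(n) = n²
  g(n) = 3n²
False

f(n) = n² is O(n²), and g(n) = 3n² is O(n²).
Since they have the same growth rate, f(n) = o(g(n)) is false.
(f = o(g) requires f to grow strictly slower, not equal.)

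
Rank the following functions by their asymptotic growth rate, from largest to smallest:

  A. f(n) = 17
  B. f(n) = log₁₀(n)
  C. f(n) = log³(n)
C > B > A

Comparing growth rates:
C = log³(n) is O(log³ n)
B = log₁₀(n) is O(log n)
A = 17 is O(1)

Therefore, the order from fastest to slowest is: C > B > A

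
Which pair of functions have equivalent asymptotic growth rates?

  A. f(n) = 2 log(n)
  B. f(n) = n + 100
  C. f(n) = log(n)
A and C

Examining each function:
  A. 2 log(n) is O(log n)
  B. n + 100 is O(n)
  C. log(n) is O(log n)

Functions A and C both have the same complexity class.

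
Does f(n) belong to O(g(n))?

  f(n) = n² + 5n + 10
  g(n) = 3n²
True

f(n) = n² + 5n + 10 and g(n) = 3n² are both O(n²).
Big-O permits equal growth rates (f ≤ c·g for some c), so f(n) = O(g(n)) is true.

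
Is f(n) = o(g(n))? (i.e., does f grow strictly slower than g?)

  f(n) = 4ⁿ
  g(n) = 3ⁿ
False

f(n) = 4ⁿ is O(4ⁿ), and g(n) = 3ⁿ is O(3ⁿ).
Since O(4ⁿ) grows faster than or equal to O(3ⁿ), f(n) = o(g(n)) is false.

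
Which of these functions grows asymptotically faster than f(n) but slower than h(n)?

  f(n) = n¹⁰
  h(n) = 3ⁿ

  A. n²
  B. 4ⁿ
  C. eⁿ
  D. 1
C

We need g(n) with n¹⁰ = o(g(n)) and g(n) = o(3ⁿ), i.e. O(n¹⁰) ≺ g ≺ O(3ⁿ).
Check each option:
  A. n² — O(n²) does not grow strictly faster than f(n)
  B. 4ⁿ — O(4ⁿ) does not grow strictly slower than h(n)
  C. eⁿ — O(eⁿ) is strictly between O(n¹⁰) and O(3ⁿ) ✓
  D. 1 — O(1) does not grow strictly faster than f(n)

Only option C (eⁿ) lies strictly between.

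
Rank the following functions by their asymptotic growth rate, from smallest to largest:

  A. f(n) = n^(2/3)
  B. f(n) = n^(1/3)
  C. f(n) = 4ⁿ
B < A < C

Comparing growth rates:
B = n^(1/3) is O(n^(1/3))
A = n^(2/3) is O(n^(2/3))
C = 4ⁿ is O(4ⁿ)

Therefore, the order from slowest to fastest is: B < A < C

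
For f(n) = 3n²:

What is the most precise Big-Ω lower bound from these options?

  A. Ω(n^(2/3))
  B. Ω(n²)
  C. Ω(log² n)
B

f(n) = 3n² is Ω(n²).
All listed options are valid Big-Ω bounds (lower bounds),
but Ω(n²) is the tightest (largest valid bound).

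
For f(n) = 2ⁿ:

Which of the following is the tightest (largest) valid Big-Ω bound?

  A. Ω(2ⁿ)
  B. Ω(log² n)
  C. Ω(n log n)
A

f(n) = 2ⁿ is Ω(2ⁿ).
All listed options are valid Big-Ω bounds (lower bounds),
but Ω(2ⁿ) is the tightest (largest valid bound).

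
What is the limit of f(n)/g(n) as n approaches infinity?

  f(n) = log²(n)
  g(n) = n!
0

Since log²(n) (O(log² n)) grows slower than n! (O(n!)),
the ratio f(n)/g(n) → 0 as n → ∞.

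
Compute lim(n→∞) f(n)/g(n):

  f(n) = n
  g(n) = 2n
1/2

Since n and 2n have the same growth rate (O(n)),
the ratio converges to a constant: 1/2.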